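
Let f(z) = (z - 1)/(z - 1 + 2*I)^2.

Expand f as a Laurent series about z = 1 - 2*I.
-2*I/(z - 1 + 2*I)^2 + 1/(z - 1 + 2*I)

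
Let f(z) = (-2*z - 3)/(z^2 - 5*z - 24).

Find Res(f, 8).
Write f(z) = P(z)/Q(z) with P(z) = -2*z - 3 and Q(z) = z^2 - 5*z - 24.
The denominator factors as Q(z) = (z - 8)*(z + 3), so z = 8 is a simple zero of Q and P is analytic there; z = 8 is therefore a simple pole and
  Res(f, z₀) = P(z₀)/Q'(z₀).

Q'(z) = 2*z - 5, so Q'(8) = 11.
P(8) = -19.

Res(f, 8) = (-19)/(11) = -19/11

Final answer: -19/11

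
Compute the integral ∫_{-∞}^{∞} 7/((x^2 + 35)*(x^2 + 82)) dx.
Let f(z) = 7/((z^2 + 35)*(z^2 + 82)). The denominator has no real zeros and deg Q - deg P = 4 ≥ 2, so the integral of f over the upper semicircle |z| = R tends to 0 as R → ∞. Closing the contour in the upper half-plane,
  ∫_{-∞}^{∞} f(x) dx = 2πi · Σ Res(f, z_k)  over the poles with Im z_k > 0.

Zeros of the denominator: z^2 + 82 = 0 gives z = ±sqrt(82)*I; z^2 + 35 = 0 gives z = ±sqrt(35)*I.
Upper half-plane: z = sqrt(35)*I, z = sqrt(82)*I (simple).

Each pole is a simple zero of Q(z) = z^4 + 117*z^2 + 2870, so Res(f, z₀) = P(z₀)/Q'(z₀) with P(z) = 7, Q'(z) = 4*z^3 + 234*z:
  Res(f, sqrt(35)*I) = (7)/(94*sqrt(35)*I) = -sqrt(35)*I/470
  Res(f, sqrt(82)*I) = (7)/(-94*sqrt(82)*I) = 7*sqrt(82)*I/7708

Sum of residues: I*(-82*sqrt(35) + 35*sqrt(82))/38540
∫_{-∞}^{∞} f(x) dx = 2πi · (I*(-82*sqrt(35) + 35*sqrt(82))/38540) = pi*(-35*sqrt(82) + 82*sqrt(35))/19270

Final answer: pi*(-35*sqrt(82) + 82*sqrt(35))/19270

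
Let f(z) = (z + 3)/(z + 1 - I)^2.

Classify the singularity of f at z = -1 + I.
Write f(z) = g(z)/(z + 1 - I)^2 with g(z) = z + 3.
g is entire and g(-1 + I) = 2 + I ≠ 0, so no factor of (z + 1 - I) cancels: the Laurent expansion of f about z = -1 + I starts at the power -2, i.e. lim_{z→z₀} (z - z₀)^2 f(z) = 2 + I is finite and nonzero.
So z = -1 + I is a pole of order 2.

Final answer: pole of order 2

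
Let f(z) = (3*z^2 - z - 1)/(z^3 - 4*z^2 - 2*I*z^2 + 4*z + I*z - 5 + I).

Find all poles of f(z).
The singularities of f are the zeros of the denominator. Factoring,
  z^3 - 4*z^2 - 2*I*z^2 + 4*z + I*z - 5 + I = (z - 3 - 2*I)*(z - 1 - I)*(z + I)
so the candidates are z = 3 + 2*I, z = 1 + I, z = -I.

Check the numerator P(z) = 3*z^2 - z - 1 at each one:
  P(3 + 2*I) = 11 + 34*I ≠ 0, so z = 3 + 2*I is a (simple) pole.
  P(1 + I) = -2 + 5*I ≠ 0, so z = 1 + I is a (simple) pole.
  P(-I) = -4 + I ≠ 0, so z = -I is a (simple) pole.

Poles of f: {-I, 1 + I, 3 + 2*I}

Final answer: {-I, 1 + I, 3 + 2*I}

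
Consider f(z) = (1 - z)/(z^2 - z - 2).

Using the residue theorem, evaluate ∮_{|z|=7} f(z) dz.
By the residue theorem, ∮_C f(z) dz = 2πi · (sum of the residues of f at the poles inside |z| = 7).

The denominator factors as (z + 1)*(z - 2), so the singularities of f are simple poles at z = -1, z = 2.
  |-1|² = 1 < 49 = 7², so this pole is inside the contour.
  |2|² = 4 < 49 = 7², so this pole is inside the contour.

With P(z) = 1 - z and Q(z) = z^2 - z - 2, each pole is simple, so Res(f, z₀) = P(z₀)/Q'(z₀) with Q'(z) = 2*z - 1.
  Res(f, -1) = P(-1)/Q'(-1) = (2)/(-3) = -2/3
  Res(f, 2) = P(2)/Q'(2) = (-1)/(3) = -1/3

Sum of residues inside C: -1
∮_C f(z) dz = 2πi · (-1) = -2*I*pi

Final answer: -2*I*pi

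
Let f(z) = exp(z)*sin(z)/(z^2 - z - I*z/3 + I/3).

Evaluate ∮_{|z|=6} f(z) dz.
By the residue theorem, ∮_C f(z) dz = 2πi · (sum of the residues of f at the poles inside |z| = 6).

The denominator factors as (z - I/3)*(z - 1), so the singularities of f are simple poles at z = I/3, z = 1.
  |I/3|² = 1/9 < 36 = 6², so this pole is inside the contour.
  |1|² = 1 < 36 = 6², so this pole is inside the contour.

With P(z) = exp(z)*sin(z) and Q(z) = z^2 - z - I*z/3 + I/3, each pole is simple, so Res(f, z₀) = P(z₀)/Q'(z₀) with Q'(z) = 2*z - 1 - I/3.
  Res(f, I/3) = P(I/3)/Q'(I/3) = (I*exp(I/3)*sinh(1/3))/(-1 + I/3) = (3/10 - 9*I/10)*exp(I/3)*sinh(1/3)
  Res(f, 1) = P(1)/Q'(1) = (exp(1)*sin(1))/(1 - I/3) = exp(1)*(9/10 + 3*I/10)*sin(1)

Sum of residues inside C: (3/10 - 9*I/10)*exp(I/3)*sinh(1/3) + exp(1)*(9/10 + 3*I/10)*sin(1)
∮_C f(z) dz = 2πi · ((3/10 - 9*I/10)*exp(I/3)*sinh(1/3) + exp(1)*(9/10 + 3*I/10)*sin(1)) = pi*(9/5 + 3*I/5)*exp(I/3)*sinh(1/3) + exp(1)*pi*(-3/5 + 9*I/5)*sin(1)

Final answer: pi*(9/5 + 3*I/5)*exp(I/3)*sinh(1/3) + exp(1)*pi*(-3/5 + 9*I/5)*sin(1)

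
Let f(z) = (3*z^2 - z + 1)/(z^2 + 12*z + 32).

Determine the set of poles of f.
The singularities of f are the zeros of the denominator. Factoring,
  z^2 + 12*z + 32 = (z + 8)*(z + 4)
so the candidates are z = -8, z = -4.

Check the numerator P(z) = 3*z^2 - z + 1 at each one:
  P(-8) = 201 ≠ 0, so z = -8 is a (simple) pole.
  P(-4) = 53 ≠ 0, so z = -4 is a (simple) pole.

Poles of f: {-8, -4}

Final answer: {-8, -4}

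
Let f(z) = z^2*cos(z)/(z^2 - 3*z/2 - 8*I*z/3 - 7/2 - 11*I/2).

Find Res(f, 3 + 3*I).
(2160/1129 + 2916*I/1129)*cos(3 + 3*I)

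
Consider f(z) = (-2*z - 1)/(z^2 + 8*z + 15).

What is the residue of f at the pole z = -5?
-9/2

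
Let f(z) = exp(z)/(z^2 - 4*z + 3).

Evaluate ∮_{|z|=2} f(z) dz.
By the residue theorem, ∮_C f(z) dz = 2πi · (sum of the residues of f at the poles inside |z| = 2).

The denominator factors as (z - 1)*(z - 3), so the singularities of f are simple poles at z = 1, z = 3.
  |1|² = 1 < 4 = 2², so this pole is inside the contour.
  |3|² = 9 > 4 = 2², so this pole is outside the contour.

With P(z) = exp(z) and Q(z) = z^2 - 4*z + 3, each pole is simple, so Res(f, z₀) = P(z₀)/Q'(z₀) with Q'(z) = 2*z - 4.
  Res(f, 1) = P(1)/Q'(1) = (exp(1))/(-2) = -exp(1)/2

∮_C f(z) dz = 2πi · (-exp(1)/2) = -exp(1)*I*pi

Final answer: -exp(1)*I*pi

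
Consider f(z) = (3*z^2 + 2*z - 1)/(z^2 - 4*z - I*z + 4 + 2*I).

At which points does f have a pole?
The singularities of f are the zeros of the denominator. Factoring,
  z^2 - 4*z - I*z + 4 + 2*I = (z - 2)*(z - 2 - I)
so the candidates are z = 2, z = 2 + I.

Check the numerator P(z) = 3*z^2 + 2*z - 1 at each one:
  P(2) = 15 ≠ 0, so z = 2 is a (simple) pole.
  P(2 + I) = 12 + 14*I ≠ 0, so z = 2 + I is a (simple) pole.

Poles of f: {2, 2 + I}

Final answer: {2, 2 + I}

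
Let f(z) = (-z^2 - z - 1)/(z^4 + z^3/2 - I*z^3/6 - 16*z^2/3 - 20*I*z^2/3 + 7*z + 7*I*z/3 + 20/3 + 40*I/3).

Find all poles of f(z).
{-3 - I, -1 - I/3, 3/2 - I/2, 2 + 2*I}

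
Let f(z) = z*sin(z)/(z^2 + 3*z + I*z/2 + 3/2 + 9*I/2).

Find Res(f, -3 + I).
Write f(z) = P(z)/Q(z) with P(z) = z*sin(z) and Q(z) = z^2 + 3*z + I*z/2 + 3/2 + 9*I/2.
The denominator factors as Q(z) = (z + 3 - I)*(z + 3*I/2), so z = -3 + I is a simple zero of Q and P is analytic there; z = -3 + I is therefore a simple pole and
  Res(f, z₀) = P(z₀)/Q'(z₀).

Q'(z) = 2*z + 3 + I/2, so Q'(-3 + I) = -3 + 5*I/2.
P(-3 + I) = (3 - I)*sin(3 - I).

Res(f, -3 + I) = ((3 - I)*sin(3 - I))/(-3 + 5*I/2) = (-46/61 - 18*I/61)*sin(3 - I)

Final answer: (-46/61 - 18*I/61)*sin(3 - I)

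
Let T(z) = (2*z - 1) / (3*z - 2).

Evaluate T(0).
Substitute z = 0:
  numerator:   2*(0) - 1 = -1
  denominator: 3*(0) - 2 = -2
T(0) = (-1)/(-2) = 1/2

Final answer: 1/2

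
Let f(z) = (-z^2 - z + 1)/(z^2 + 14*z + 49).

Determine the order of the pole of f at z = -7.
Factor the denominator:
  z^2 + 14*z + 49 = (z + 7)^2

The numerator P(z) = -z^2 - z + 1 has P(-7) = -41 ≠ 0, so no factor of (z + 7) cancels.
Near z = -7 we can therefore write f(z) = g(z)/(z + 7)^2 with g analytic at -7 and g(-7) ≠ 0 (g is just the numerator).

Hence z = -7 is a pole of order 2.

Final answer: 2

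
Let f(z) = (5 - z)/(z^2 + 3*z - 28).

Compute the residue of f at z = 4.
Write f(z) = P(z)/Q(z) with P(z) = 5 - z and Q(z) = z^2 + 3*z - 28.
The denominator factors as Q(z) = (z + 7)*(z - 4), so z = 4 is a simple zero of Q and P is analytic there; z = 4 is therefore a simple pole and
  Res(f, z₀) = P(z₀)/Q'(z₀).

Q'(z) = 2*z + 3, so Q'(4) = 11.
P(4) = 1.

Res(f, 4) = (1)/(11) = 1/11

Final answer: 1/11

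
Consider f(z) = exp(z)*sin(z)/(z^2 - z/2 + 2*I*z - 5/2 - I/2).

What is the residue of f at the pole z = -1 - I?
Write f(z) = P(z)/Q(z) with P(z) = exp(z)*sin(z) and Q(z) = z^2 - z/2 + 2*I*z - 5/2 - I/2.
The denominator factors as Q(z) = (z - 3/2 + I)*(z + 1 + I), so z = -1 - I is a simple zero of Q and P is analytic there; z = -1 - I is therefore a simple pole and
  Res(f, z₀) = P(z₀)/Q'(z₀).

Q'(z) = 2*z - 1/2 + 2*I, so Q'(-1 - I) = -5/2.
P(-1 - I) = -exp(-1 - I)*sin(1 + I).

Res(f, -1 - I) = (-exp(-1 - I)*sin(1 + I))/(-5/2) = 2*exp(-1 - I)*sin(1 + I)/5

Final answer: 2*exp(-1 - I)*sin(1 + I)/5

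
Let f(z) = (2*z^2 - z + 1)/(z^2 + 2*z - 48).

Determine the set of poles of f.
{-8, 6}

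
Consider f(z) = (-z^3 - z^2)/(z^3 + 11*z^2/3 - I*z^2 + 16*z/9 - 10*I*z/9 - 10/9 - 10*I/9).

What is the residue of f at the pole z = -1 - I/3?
14/195 - 29*I/390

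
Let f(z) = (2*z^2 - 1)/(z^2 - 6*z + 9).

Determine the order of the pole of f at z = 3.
Factor the denominator:
  z^2 - 6*z + 9 = (z - 3)^2

The numerator P(z) = 2*z^2 - 1 has P(3) = 17 ≠ 0, so no factor of (z - 3) cancels.
Near z = 3 we can therefore write f(z) = g(z)/(z - 3)^2 with g analytic at 3 and g(3) ≠ 0 (g is just the numerator).

Hence z = 3 is a pole of order 2.

Final answer: 2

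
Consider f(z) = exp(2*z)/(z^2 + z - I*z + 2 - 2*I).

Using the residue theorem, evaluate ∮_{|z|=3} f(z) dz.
By the residue theorem, ∮_C f(z) dz = 2πi · (sum of the residues of f at the poles inside |z| = 3).

The denominator factors as (z + 1 + I)*(z - 2*I), so the singularities of f are simple poles at z = -1 - I, z = 2*I.
  |-1 - I|² = 2 < 9 = 3², so this pole is inside the contour.
  |2*I|² = 4 < 9 = 3², so this pole is inside the contour.

With P(z) = exp(2*z) and Q(z) = z^2 + z - I*z + 2 - 2*I, each pole is simple, so Res(f, z₀) = P(z₀)/Q'(z₀) with Q'(z) = 2*z + 1 - I.
  Res(f, -1 - I) = P(-1 - I)/Q'(-1 - I) = (exp(-2 - 2*I))/(-1 - 3*I) = (-1/10 + 3*I/10)*exp(-2 - 2*I)
  Res(f, 2*I) = P(2*I)/Q'(2*I) = (exp(4*I))/(1 + 3*I) = (1/10 - 3*I/10)*exp(4*I)

Sum of residues inside C: (-1/10 + 3*I/10)*exp(-2 - 2*I) + (1/10 - 3*I/10)*exp(4*I)
∮_C f(z) dz = 2πi · ((-1/10 + 3*I/10)*exp(-2 - 2*I) + (1/10 - 3*I/10)*exp(4*I)) = pi*(3/5 + I/5)*exp(4*I) + pi*(-3/5 - I/5)*exp(-2 - 2*I)

Final answer: pi*(3/5 + I/5)*exp(4*I) + pi*(-3/5 - I/5)*exp(-2 - 2*I)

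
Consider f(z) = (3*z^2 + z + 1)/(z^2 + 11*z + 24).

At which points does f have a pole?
The singularities of f are the zeros of the denominator. Factoring,
  z^2 + 11*z + 24 = (z + 3)*(z + 8)
so the candidates are z = -3, z = -8.

Check the numerator P(z) = 3*z^2 + z + 1 at each one:
  P(-3) = 25 ≠ 0, so z = -3 is a (simple) pole.
  P(-8) = 185 ≠ 0, so z = -8 is a (simple) pole.

Poles of f: {-8, -3}

Final answer: {-8, -3}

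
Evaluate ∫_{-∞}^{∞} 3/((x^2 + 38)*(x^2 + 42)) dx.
pi*(-19*sqrt(42) + 21*sqrt(38))/1064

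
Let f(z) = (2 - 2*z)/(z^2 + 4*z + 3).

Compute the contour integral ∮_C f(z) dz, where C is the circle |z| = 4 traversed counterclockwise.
By the residue theorem, ∮_C f(z) dz = 2πi · (sum of the residues of f at the poles inside |z| = 4).

The denominator factors as (z + 3)*(z + 1), so the singularities of f are simple poles at z = -3, z = -1.
  |-3|² = 9 < 16 = 4², so this pole is inside the contour.
  |-1|² = 1 < 16 = 4², so this pole is inside the contour.

With P(z) = 2 - 2*z and Q(z) = z^2 + 4*z + 3, each pole is simple, so Res(f, z₀) = P(z₀)/Q'(z₀) with Q'(z) = 2*z + 4.
  Res(f, -3) = P(-3)/Q'(-3) = (8)/(-2) = -4
  Res(f, -1) = P(-1)/Q'(-1) = (4)/(2) = 2

Sum of residues inside C: -2
∮_C f(z) dz = 2πi · (-2) = -4*I*pi

Final answer: -4*I*pi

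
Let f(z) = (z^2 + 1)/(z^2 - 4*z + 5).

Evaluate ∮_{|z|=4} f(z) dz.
By the residue theorem, ∮_C f(z) dz = 2πi · (sum of the residues of f at the poles inside |z| = 4).

The denominator factors as (z - 2 - I)*(z - 2 + I), so the singularities of f are simple poles at z = 2 + I, z = 2 - I.
  |2 + I|² = 5 < 16 = 4², so this pole is inside the contour.
  |2 - I|² = 5 < 16 = 4², so this pole is inside the contour.

With P(z) = z^2 + 1 and Q(z) = z^2 - 4*z + 5, each pole is simple, so Res(f, z₀) = P(z₀)/Q'(z₀) with Q'(z) = 2*z - 4.
  Res(f, 2 + I) = P(2 + I)/Q'(2 + I) = (4 + 4*I)/(2*I) = 2 - 2*I
  Res(f, 2 - I) = P(2 - I)/Q'(2 - I) = (4 - 4*I)/(-2*I) = 2 + 2*I

Sum of residues inside C: 4
∮_C f(z) dz = 2πi · (4) = 8*I*pi

Final answer: 8*I*pi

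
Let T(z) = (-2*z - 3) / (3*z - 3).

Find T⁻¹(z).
Set w = T(z) = (-2*z - 3) / (3*z - 3) and solve for z:
  w*(3*z - 3) = -2*z - 3
  -3*w + z*(3*w + 2) + 3 = 0
  z*(3*w + 2) = 3*w - 3
  z = (3 - 3*w)/(-3*w - 2)
Renaming the variable, T⁻¹(z) = (-3*z + 3)/(-3*z - 2) = (3*z - 3)/(3*z + 2).
(Check: ad - bc = 15 ≠ 0, so T is invertible.)

Final answer: (3*z - 3)/(3*z + 2)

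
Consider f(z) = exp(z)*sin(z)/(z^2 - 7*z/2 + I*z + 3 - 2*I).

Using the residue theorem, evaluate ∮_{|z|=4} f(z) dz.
By the residue theorem, ∮_C f(z) dz = 2πi · (sum of the residues of f at the poles inside |z| = 4).

The denominator factors as (z - 3/2 + I)*(z - 2), so the singularities of f are simple poles at z = 3/2 - I, z = 2.
  |3/2 - I|² = 13/4 < 16 = 4², so this pole is inside the contour.
  |2|² = 4 < 16 = 4², so this pole is inside the contour.

With P(z) = exp(z)*sin(z) and Q(z) = z^2 - 7*z/2 + I*z + 3 - 2*I, each pole is simple, so Res(f, z₀) = P(z₀)/Q'(z₀) with Q'(z) = 2*z - 7/2 + I.
  Res(f, 3/2 - I) = P(3/2 - I)/Q'(3/2 - I) = (exp(3/2 - I)*sin(3/2 - I))/(-1/2 - I) = (-2/5 + 4*I/5)*exp(3/2 - I)*sin(3/2 - I)
  Res(f, 2) = P(2)/Q'(2) = (exp(2)*sin(2))/(1/2 + I) = (2/5 - 4*I/5)*exp(2)*sin(2)

Sum of residues inside C: (2/5 - 4*I/5)*exp(2)*sin(2) + (-2/5 + 4*I/5)*exp(3/2 - I)*sin(3/2 - I)
∮_C f(z) dz = 2πi · ((2/5 - 4*I/5)*exp(2)*sin(2) + (-2/5 + 4*I/5)*exp(3/2 - I)*sin(3/2 - I)) = pi*(8/5 + 4*I/5)*exp(2)*sin(2) + pi*(-8/5 - 4*I/5)*exp(3/2 - I)*sin(3/2 - I)

Final answer: pi*(8/5 + 4*I/5)*exp(2)*sin(2) + pi*(-8/5 - 4*I/5)*exp(3/2 - I)*sin(3/2 - I)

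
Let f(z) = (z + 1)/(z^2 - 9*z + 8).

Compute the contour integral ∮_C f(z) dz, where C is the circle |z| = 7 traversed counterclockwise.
By the residue theorem, ∮_C f(z) dz = 2πi · (sum of the residues of f at the poles inside |z| = 7).

The denominator factors as (z - 1)*(z - 8), so the singularities of f are simple poles at z = 1, z = 8.
  |1|² = 1 < 49 = 7², so this pole is inside the contour.
  |8|² = 64 > 49 = 7², so this pole is outside the contour.

With P(z) = z + 1 and Q(z) = z^2 - 9*z + 8, each pole is simple, so Res(f, z₀) = P(z₀)/Q'(z₀) with Q'(z) = 2*z - 9.
  Res(f, 1) = P(1)/Q'(1) = (2)/(-7) = -2/7

∮_C f(z) dz = 2πi · (-2/7) = -4*I*pi/7

Final answer: -4*I*pi/7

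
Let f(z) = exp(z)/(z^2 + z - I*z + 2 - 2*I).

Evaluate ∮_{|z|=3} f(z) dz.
By the residue theorem, ∮_C f(z) dz = 2πi · (sum of the residues of f at the poles inside |z| = 3).

The denominator factors as (z - 2*I)*(z + 1 + I), so the singularities of f are simple poles at z = 2*I, z = -1 - I.
  |2*I|² = 4 < 9 = 3², so this pole is inside the contour.
  |-1 - I|² = 2 < 9 = 3², so this pole is inside the contour.

With P(z) = exp(z) and Q(z) = z^2 + z - I*z + 2 - 2*I, each pole is simple, so Res(f, z₀) = P(z₀)/Q'(z₀) with Q'(z) = 2*z + 1 - I.
  Res(f, 2*I) = P(2*I)/Q'(2*I) = (exp(2*I))/(1 + 3*I) = (1/10 - 3*I/10)*exp(2*I)
  Res(f, -1 - I) = P(-1 - I)/Q'(-1 - I) = (exp(-1 - I))/(-1 - 3*I) = (-1/10 + 3*I/10)*exp(-1 - I)

Sum of residues inside C: (-1/10 + 3*I/10)*exp(-1 - I) + (1/10 - 3*I/10)*exp(2*I)
∮_C f(z) dz = 2πi · ((-1/10 + 3*I/10)*exp(-1 - I) + (1/10 - 3*I/10)*exp(2*I)) = pi*(-3/5 - I/5)*exp(-1 - I) + pi*(3/5 + I/5)*exp(2*I)

Final answer: pi*(-3/5 - I/5)*exp(-1 - I) + pi*(3/5 + I/5)*exp(2*I)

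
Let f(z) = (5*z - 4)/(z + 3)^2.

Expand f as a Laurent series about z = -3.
Put w = z - (-3), i.e. z = w - 3. The denominator is w^2, so it suffices to rewrite the numerator in powers of w.

P(z) = 5*z - 4
P(w - 3) = -19 + 5*w

Dividing each term by w^2:
  f = -19/w^2 + 5/w

Substituting back w = z + 3:
  f(z) = -19/(z + 3)^2 + 5/(z + 3)

The series is finite because the numerator is a polynomial; the negative powers form the principal part, and the coefficient of 1/(z + 3) gives Res(f, -3) = 5.

Final answer: -19/(z + 3)^2 + 5/(z + 3)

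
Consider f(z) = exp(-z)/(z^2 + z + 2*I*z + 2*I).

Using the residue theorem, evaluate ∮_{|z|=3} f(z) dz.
By the residue theorem, ∮_C f(z) dz = 2πi · (sum of the residues of f at the poles inside |z| = 3).

The denominator factors as (z + 2*I)*(z + 1), so the singularities of f are simple poles at z = -2*I, z = -1.
  |-2*I|² = 4 < 9 = 3², so this pole is inside the contour.
  |-1|² = 1 < 9 = 3², so this pole is inside the contour.

With P(z) = exp(-z) and Q(z) = z^2 + z + 2*I*z + 2*I, each pole is simple, so Res(f, z₀) = P(z₀)/Q'(z₀) with Q'(z) = 2*z + 1 + 2*I.
  Res(f, -2*I) = P(-2*I)/Q'(-2*I) = (exp(2*I))/(1 - 2*I) = (1/5 + 2*I/5)*exp(2*I)
  Res(f, -1) = P(-1)/Q'(-1) = (exp(1))/(-1 + 2*I) = exp(1)*(-1/5 - 2*I/5)

Sum of residues inside C: exp(1)*(-1/5 - 2*I/5) + (1/5 + 2*I/5)*exp(2*I)
∮_C f(z) dz = 2πi · (exp(1)*(-1/5 - 2*I/5) + (1/5 + 2*I/5)*exp(2*I)) = exp(1)*pi*(4/5 - 2*I/5) + pi*(-4/5 + 2*I/5)*exp(2*I)

Final answer: exp(1)*pi*(4/5 - 2*I/5) + pi*(-4/5 + 2*I/5)*exp(2*I)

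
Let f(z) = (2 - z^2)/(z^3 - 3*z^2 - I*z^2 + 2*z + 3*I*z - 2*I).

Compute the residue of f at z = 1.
Write f(z) = P(z)/Q(z) with P(z) = 2 - z^2 and Q(z) = z^3 - 3*z^2 - I*z^2 + 2*z + 3*I*z - 2*I.
The denominator factors as Q(z) = (z - 1)*(z - I)*(z - 2), so z = 1 is a simple zero of Q and P is analytic there; z = 1 is therefore a simple pole and
  Res(f, z₀) = P(z₀)/Q'(z₀).

Q'(z) = 3*z^2 - 6*z - 2*I*z + 2 + 3*I, so Q'(1) = -1 + I.
P(1) = 1.

Res(f, 1) = (1)/(-1 + I) = -1/2 - I/2

Final answer: -1/2 - I/2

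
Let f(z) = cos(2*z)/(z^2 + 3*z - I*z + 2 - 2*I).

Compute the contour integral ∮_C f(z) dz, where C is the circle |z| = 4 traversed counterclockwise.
By the residue theorem, ∮_C f(z) dz = 2πi · (sum of the residues of f at the poles inside |z| = 4).

The denominator factors as (z + 1 - I)*(z + 2), so the singularities of f are simple poles at z = -1 + I, z = -2.
  |-1 + I|² = 2 < 16 = 4², so this pole is inside the contour.
  |-2|² = 4 < 16 = 4², so this pole is inside the contour.

With P(z) = cos(2*z) and Q(z) = z^2 + 3*z - I*z + 2 - 2*I, each pole is simple, so Res(f, z₀) = P(z₀)/Q'(z₀) with Q'(z) = 2*z + 3 - I.
  Res(f, -1 + I) = P(-1 + I)/Q'(-1 + I) = (cos(2 - 2*I))/(1 + I) = (1/2 - I/2)*cos(2 - 2*I)
  Res(f, -2) = P(-2)/Q'(-2) = (cos(4))/(-1 - I) = (-1/2 + I/2)*cos(4)

Sum of residues inside C: (-1/2 + I/2)*cos(4) + (1/2 - I/2)*cos(2 - 2*I)
∮_C f(z) dz = 2πi · ((-1/2 + I/2)*cos(4) + (1/2 - I/2)*cos(2 - 2*I)) = pi*(-1 - I)*cos(4) + pi*(1 + I)*cos(2 - 2*I)

Final answer: pi*(-1 - I)*cos(4) + pi*(1 + I)*cos(2 - 2*I)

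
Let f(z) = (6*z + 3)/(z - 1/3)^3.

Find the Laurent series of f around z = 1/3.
5/(z - 1/3)^3 + 6/(z - 1/3)^2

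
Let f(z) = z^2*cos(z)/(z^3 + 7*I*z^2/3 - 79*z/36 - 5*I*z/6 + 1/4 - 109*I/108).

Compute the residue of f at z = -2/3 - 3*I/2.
Write f(z) = P(z)/Q(z) with P(z) = z^2*cos(z) and Q(z) = z^3 + 7*I*z^2/3 - 79*z/36 - 5*I*z/6 + 1/4 - 109*I/108.
The denominator factors as Q(z) = (z + 2/3 + 3*I/2)*(z - 1 + I/3)*(z + 1/3 + I/2), so z = -2/3 - 3*I/2 is a simple zero of Q and P is analytic there; z = -2/3 - 3*I/2 is therefore a simple pole and
  Res(f, z₀) = P(z₀)/Q'(z₀).

Q'(z) = 3*z^2 + 14*I*z/3 - 79/36 - 5*I/6, so Q'(-2/3 - 3*I/2) = -11/18 + 37*I/18.
P(-2/3 - 3*I/2) = (-65/36 + 2*I)*cos(2/3 + 3*I/2).

Res(f, -2/3 - 3*I/2) = ((-65/36 + 2*I)*cos(2/3 + 3*I/2))/(-11/18 + 37*I/18) = (3379/2980 + 1613*I/2980)*cos(2/3 + 3*I/2)

Final answer: (3379/2980 + 1613*I/2980)*cos(2/3 + 3*I/2)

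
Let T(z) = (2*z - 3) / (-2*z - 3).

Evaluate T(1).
Substitute z = 1:
  numerator:   2*(1) - 3 = -1
  denominator: -2*(1) - 3 = -5
T(1) = (-1)/(-5) = 1/5

Final answer: 1/5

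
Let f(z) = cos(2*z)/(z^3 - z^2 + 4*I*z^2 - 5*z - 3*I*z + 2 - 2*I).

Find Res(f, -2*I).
Write f(z) = P(z)/Q(z) with P(z) = cos(2*z) and Q(z) = z^3 - z^2 + 4*I*z^2 - 5*z - 3*I*z + 2 - 2*I.
The denominator factors as Q(z) = (z - 1 + I)*(z + 2*I)*(z + I), so z = -2*I is a simple zero of Q and P is analytic there; z = -2*I is therefore a simple pole and
  Res(f, z₀) = P(z₀)/Q'(z₀).

Q'(z) = 3*z^2 - 2*z + 8*I*z - 5 - 3*I, so Q'(-2*I) = -1 + I.
P(-2*I) = cosh(4).

Res(f, -2*I) = (cosh(4))/(-1 + I) = (-1/2 - I/2)*cosh(4)

Final answer: (-1/2 - I/2)*cosh(4)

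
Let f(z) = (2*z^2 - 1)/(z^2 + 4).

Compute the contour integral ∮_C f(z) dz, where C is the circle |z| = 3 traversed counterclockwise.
By the residue theorem, ∮_C f(z) dz = 2πi · (sum of the residues of f at the poles inside |z| = 3).

The denominator factors as (z - 2*I)*(z + 2*I), so the singularities of f are simple poles at z = 2*I, z = -2*I.
  |2*I|² = 4 < 9 = 3², so this pole is inside the contour.
  |-2*I|² = 4 < 9 = 3², so this pole is inside the contour.

With P(z) = 2*z^2 - 1 and Q(z) = z^2 + 4, each pole is simple, so Res(f, z₀) = P(z₀)/Q'(z₀) with Q'(z) = 2*z.
  Res(f, 2*I) = P(2*I)/Q'(2*I) = (-9)/(4*I) = 9*I/4
  Res(f, -2*I) = P(-2*I)/Q'(-2*I) = (-9)/(-4*I) = -9*I/4

Sum of residues inside C: 0
∮_C f(z) dz = 2πi · (0) = 0

Final answer: 0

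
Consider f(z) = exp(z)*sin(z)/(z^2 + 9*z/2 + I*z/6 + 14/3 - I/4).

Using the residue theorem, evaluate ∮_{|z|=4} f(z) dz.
pi*(-30/53 - 54*I/53)*exp(-3/2 + I/3)*sin(3/2 - I/3) + pi*(30/53 + 54*I/53)*exp(-3 - I/2)*sin(3 + I/2)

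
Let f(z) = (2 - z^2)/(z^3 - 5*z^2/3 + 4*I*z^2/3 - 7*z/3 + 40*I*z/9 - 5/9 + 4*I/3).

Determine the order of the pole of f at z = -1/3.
Factor the denominator:
  z^3 - 5*z^2/3 + 4*I*z^2/3 - 7*z/3 + 40*I*z/9 - 5/9 + 4*I/3 = (z + 1/3)*(z + 1 - 2*I/3)*(z - 3 + 2*I)

The numerator P(z) = 2 - z^2 has P(-1/3) = 17/9 ≠ 0, so no factor of (z + 1/3) cancels.
Near z = -1/3 we can therefore write f(z) = g(z)/(z + 1/3) with g analytic at -1/3 and g(-1/3) ≠ 0 (g is the numerator divided by the remaining denominator factors).

Hence z = -1/3 is a pole of order 1.

Final answer: 1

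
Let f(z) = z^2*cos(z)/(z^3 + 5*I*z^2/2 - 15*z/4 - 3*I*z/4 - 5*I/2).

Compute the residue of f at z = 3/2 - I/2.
(49/221 - 93*I/221)*cos(3/2 - I/2)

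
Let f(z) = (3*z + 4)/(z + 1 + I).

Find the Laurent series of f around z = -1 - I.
Put w = z - (-1 - I), i.e. z = w - 1 - I. The denominator is w, so it suffices to rewrite the numerator in powers of w.

P(z) = 3*z + 4
P(w - 1 - I) = 1 - 3*I + 3*w

Dividing each term by w:
  f = (1 - 3*I)/w + 3

Substituting back w = z + 1 + I:
  f(z) = (1 - 3*I)/(z + 1 + I) + 3

The series is finite because the numerator is a polynomial; the negative powers form the principal part, and the coefficient of 1/(z + 1 + I) gives Res(f, -1 - I) = 1 - 3*I.

Final answer: (1 - 3*I)/(z + 1 + I) + 3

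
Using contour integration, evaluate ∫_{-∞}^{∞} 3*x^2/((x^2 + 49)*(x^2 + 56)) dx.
3*pi*(-7 + 2*sqrt(14))/7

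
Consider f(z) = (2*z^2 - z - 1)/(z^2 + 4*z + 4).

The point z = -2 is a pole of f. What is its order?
Factor the denominator:
  z^2 + 4*z + 4 = (z + 2)^2

The numerator P(z) = 2*z^2 - z - 1 has P(-2) = 9 ≠ 0, so no factor of (z + 2) cancels.
Near z = -2 we can therefore write f(z) = g(z)/(z + 2)^2 with g analytic at -2 and g(-2) ≠ 0 (g is just the numerator).

Hence z = -2 is a pole of order 2.

Final answer: 2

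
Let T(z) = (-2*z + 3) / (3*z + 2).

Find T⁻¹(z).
(-2*z + 3)/(3*z + 2)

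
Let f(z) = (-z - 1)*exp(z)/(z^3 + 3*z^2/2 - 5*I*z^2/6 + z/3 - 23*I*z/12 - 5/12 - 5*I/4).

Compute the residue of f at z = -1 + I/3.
(108/485 - 48*I/485)*exp(-1 + I/3)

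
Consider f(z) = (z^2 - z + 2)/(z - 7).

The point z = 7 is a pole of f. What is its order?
Factor the denominator:
  z - 7 = (z - 7)

The numerator P(z) = z^2 - z + 2 has P(7) = 44 ≠ 0, so no factor of (z - 7) cancels.
Near z = 7 we can therefore write f(z) = g(z)/(z - 7) with g analytic at 7 and g(7) ≠ 0 (g is just the numerator).

Hence z = 7 is a pole of order 1.

Final answer: 1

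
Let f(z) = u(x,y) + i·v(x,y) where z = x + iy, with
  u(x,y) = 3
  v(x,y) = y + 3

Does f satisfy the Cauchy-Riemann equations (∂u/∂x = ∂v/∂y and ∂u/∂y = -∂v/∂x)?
∂u/∂x = 0
∂v/∂y = 1
∂u/∂y = 0
∂v/∂x = 0
∂u/∂x ≠ ∂v/∂y; the Cauchy-Riemann equations are not satisfied, so f is not analytic.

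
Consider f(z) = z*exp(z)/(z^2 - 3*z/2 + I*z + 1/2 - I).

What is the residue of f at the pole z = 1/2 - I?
Write f(z) = P(z)/Q(z) with P(z) = z*exp(z) and Q(z) = z^2 - 3*z/2 + I*z + 1/2 - I.
The denominator factors as Q(z) = (z - 1/2 + I)*(z - 1), so z = 1/2 - I is a simple zero of Q and P is analytic there; z = 1/2 - I is therefore a simple pole and
  Res(f, z₀) = P(z₀)/Q'(z₀).

Q'(z) = 2*z - 3/2 + I, so Q'(1/2 - I) = -1/2 - I.
P(1/2 - I) = (1/2 - I)*exp(1/2 - I).

Res(f, 1/2 - I) = ((1/2 - I)*exp(1/2 - I))/(-1/2 - I) = (3/5 + 4*I/5)*exp(1/2 - I)

Final answer: (3/5 + 4*I/5)*exp(1/2 - I)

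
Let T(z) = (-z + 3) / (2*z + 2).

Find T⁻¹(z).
Set w = T(z) = (-z + 3) / (2*z + 2) and solve for z:
  w*(2*z + 2) = -z + 3
  2*w + z*(2*w + 1) - 3 = 0
  z*(2*w + 1) = 3 - 2*w
  z = (2*w - 3)/(-2*w - 1)
Renaming the variable, T⁻¹(z) = (2*z - 3)/(-2*z - 1) = (-2*z + 3)/(2*z + 1).
(Check: ad - bc = -8 ≠ 0, so T is invertible.)

Final answer: (-2*z + 3)/(2*z + 1)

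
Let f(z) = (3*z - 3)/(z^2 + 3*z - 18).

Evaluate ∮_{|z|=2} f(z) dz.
By the residue theorem, ∮_C f(z) dz = 2πi · (sum of the residues of f at the poles inside |z| = 2).

The denominator factors as (z + 6)*(z - 3), so the singularities of f are simple poles at z = -6, z = 3.
  |-6|² = 36 > 4 = 2², so this pole is outside the contour.
  |3|² = 9 > 4 = 2², so this pole is outside the contour.

No pole lies inside the contour, so f is analytic on and inside C and the integral is 0 (Cauchy's theorem).

Final answer: 0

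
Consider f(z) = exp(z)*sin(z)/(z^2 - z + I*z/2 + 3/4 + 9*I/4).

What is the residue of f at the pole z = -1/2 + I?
(8/41 + 10*I/41)*exp(-1/2 + I)*sin(1/2 - I)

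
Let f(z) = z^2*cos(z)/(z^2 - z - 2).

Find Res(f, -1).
-cos(1)/3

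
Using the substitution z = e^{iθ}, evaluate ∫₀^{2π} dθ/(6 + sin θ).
2*sqrt(35)*pi/35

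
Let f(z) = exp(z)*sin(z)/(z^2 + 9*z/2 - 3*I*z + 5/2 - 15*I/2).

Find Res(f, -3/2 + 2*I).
Write f(z) = P(z)/Q(z) with P(z) = exp(z)*sin(z) and Q(z) = z^2 + 9*z/2 - 3*I*z + 5/2 - 15*I/2.
The denominator factors as Q(z) = (z + 3/2 - 2*I)*(z + 3 - I), so z = -3/2 + 2*I is a simple zero of Q and P is analytic there; z = -3/2 + 2*I is therefore a simple pole and
  Res(f, z₀) = P(z₀)/Q'(z₀).

Q'(z) = 2*z + 9/2 - 3*I, so Q'(-3/2 + 2*I) = 3/2 + I.
P(-3/2 + 2*I) = -exp(-3/2 + 2*I)*sin(3/2 - 2*I).

Res(f, -3/2 + 2*I) = (-exp(-3/2 + 2*I)*sin(3/2 - 2*I))/(3/2 + I) = (-6/13 + 4*I/13)*exp(-3/2 + 2*I)*sin(3/2 - 2*I)

Final answer: (-6/13 + 4*I/13)*exp(-3/2 + 2*I)*sin(3/2 - 2*I)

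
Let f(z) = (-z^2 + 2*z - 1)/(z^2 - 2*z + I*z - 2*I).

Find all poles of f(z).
The singularities of f are the zeros of the denominator. Factoring,
  z^2 - 2*z + I*z - 2*I = (z + I)*(z - 2)
so the candidates are z = -I, z = 2.

Check the numerator P(z) = -z^2 + 2*z - 1 at each one:
  P(-I) = -2*I ≠ 0, so z = -I is a (simple) pole.
  P(2) = -1 ≠ 0, so z = 2 is a (simple) pole.

Poles of f: {-I, 2}

Final answer: {-I, 2}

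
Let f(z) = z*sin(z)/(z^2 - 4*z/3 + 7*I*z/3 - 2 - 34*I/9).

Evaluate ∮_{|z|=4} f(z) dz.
By the residue theorem, ∮_C f(z) dz = 2πi · (sum of the residues of f at the poles inside |z| = 4).

The denominator factors as (z - 2 + I/3)*(z + 2/3 + 2*I), so the singularities of f are simple poles at z = 2 - I/3, z = -2/3 - 2*I.
  |2 - I/3|² = 37/9 < 16 = 4², so this pole is inside the contour.
  |-2/3 - 2*I|² = 40/9 < 16 = 4², so this pole is inside the contour.

With P(z) = z*sin(z) and Q(z) = z^2 - 4*z/3 + 7*I*z/3 - 2 - 34*I/9, each pole is simple, so Res(f, z₀) = P(z₀)/Q'(z₀) with Q'(z) = 2*z - 4/3 + 7*I/3.
  Res(f, 2 - I/3) = P(2 - I/3)/Q'(2 - I/3) = ((2 - I/3)*sin(2 - I/3))/(8/3 + 5*I/3) = (43/89 - 38*I/89)*sin(2 - I/3)
  Res(f, -2/3 - 2*I) = P(-2/3 - 2*I)/Q'(-2/3 - 2*I) = ((2/3 + 2*I)*sin(2/3 + 2*I))/(-8/3 - 5*I/3) = (-46/89 - 38*I/89)*sin(2/3 + 2*I)

Sum of residues inside C: (-46/89 - 38*I/89)*sin(2/3 + 2*I) + (43/89 - 38*I/89)*sin(2 - I/3)
∮_C f(z) dz = 2πi · ((-46/89 - 38*I/89)*sin(2/3 + 2*I) + (43/89 - 38*I/89)*sin(2 - I/3)) = pi*(76/89 - 92*I/89)*sin(2/3 + 2*I) + pi*(76/89 + 86*I/89)*sin(2 - I/3)

Final answer: pi*(76/89 - 92*I/89)*sin(2/3 + 2*I) + pi*(76/89 + 86*I/89)*sin(2 - I/3)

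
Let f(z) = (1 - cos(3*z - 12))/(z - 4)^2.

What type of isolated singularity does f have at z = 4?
Let u = z - 4. The argument of cos is 3*z - 12 = 3u, so
  f = (1 - cos(3u))/u^2 = ((3u)^2/2 - (3u)^4/24 + ...)/u^2 = 9/2 - (27/8)*u^2 + ...
The Laurent expansion about u = 0 has no negative powers; equivalently lim_{z→4} f(z) = 9/2 exists and is finite.
So the singularity is removable.

Final answer: removable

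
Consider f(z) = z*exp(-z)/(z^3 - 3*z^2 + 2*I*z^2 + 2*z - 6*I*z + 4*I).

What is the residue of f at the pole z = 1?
(-1/5 + 2*I/5)*exp(-1)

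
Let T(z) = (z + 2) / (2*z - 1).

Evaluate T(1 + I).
Substitute z = 1 + I:
  numerator:   (1 + I) + 2 = 3 + I
  denominator: 2*(1 + I) - 1 = 1 + 2*I
T(1 + I) = (3 + I)/(1 + 2*I); multiplying numerator and denominator by the conjugate 1 - 2*I gives (5 - 5*I)/5 = 1 - I

Final answer: 1 - I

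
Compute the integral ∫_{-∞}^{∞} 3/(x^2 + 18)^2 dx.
sqrt(2)*pi/72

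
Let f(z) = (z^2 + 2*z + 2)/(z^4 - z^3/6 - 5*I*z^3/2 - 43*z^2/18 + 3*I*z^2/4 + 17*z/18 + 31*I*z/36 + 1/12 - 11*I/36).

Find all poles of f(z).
The singularities of f are the zeros of the denominator. Factoring,
  z^4 - z^3/6 - 5*I*z^3/2 - 43*z^2/18 + 3*I*z^2/4 + 17*z/18 + 31*I*z/36 + 1/12 - 11*I/36 = (z + 2/3 - I)*(z - 1/3 - I)*(z - 1/2)*(z - I/2)
so the candidates are z = -2/3 + I, z = 1/3 + I, z = 1/2, z = I/2.

Check the numerator P(z) = z^2 + 2*z + 2 at each one:
  P(-2/3 + I) = 1/9 + 2*I/3 ≠ 0, so z = -2/3 + I is a (simple) pole.
  P(1/3 + I) = 16/9 + 8*I/3 ≠ 0, so z = 1/3 + I is a (simple) pole.
  P(1/2) = 13/4 ≠ 0, so z = 1/2 is a (simple) pole.
  P(I/2) = 7/4 + I ≠ 0, so z = I/2 is a (simple) pole.

Poles of f: {-2/3 + I, I/2, 1/3 + I, 1/2}

Final answer: {-2/3 + I, I/2, 1/3 + I, 1/2}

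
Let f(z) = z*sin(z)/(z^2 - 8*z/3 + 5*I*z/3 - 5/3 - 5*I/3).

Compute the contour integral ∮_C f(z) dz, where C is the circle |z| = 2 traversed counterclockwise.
pi*(42/101 - 16*I/101)*sin(1/3 + 2*I/3)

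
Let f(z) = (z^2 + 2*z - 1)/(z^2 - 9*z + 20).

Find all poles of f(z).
The singularities of f are the zeros of the denominator. Factoring,
  z^2 - 9*z + 20 = (z - 5)*(z - 4)
so the candidates are z = 5, z = 4.

Check the numerator P(z) = z^2 + 2*z - 1 at each one:
  P(5) = 34 ≠ 0, so z = 5 is a (simple) pole.
  P(4) = 23 ≠ 0, so z = 4 is a (simple) pole.

Poles of f: {4, 5}

Final answer: {4, 5}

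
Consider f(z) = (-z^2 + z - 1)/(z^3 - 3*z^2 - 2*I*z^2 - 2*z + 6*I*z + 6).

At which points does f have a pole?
{-1 + I, 1 + I, 3}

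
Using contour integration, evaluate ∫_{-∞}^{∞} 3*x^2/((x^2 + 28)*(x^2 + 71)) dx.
Let f(z) = 3*z^2/((z^2 + 28)*(z^2 + 71)). The denominator has no real zeros and deg Q - deg P = 2 ≥ 2, so the integral of f over the upper semicircle |z| = R tends to 0 as R → ∞. Closing the contour in the upper half-plane,
  ∫_{-∞}^{∞} f(x) dx = 2πi · Σ Res(f, z_k)  over the poles with Im z_k > 0.

Zeros of the denominator: z^2 + 28 = 0 gives z = ±2*sqrt(7)*I; z^2 + 71 = 0 gives z = ±sqrt(71)*I.
Upper half-plane: z = 2*sqrt(7)*I, z = sqrt(71)*I (simple).

Each pole is a simple zero of Q(z) = z^4 + 99*z^2 + 1988, so Res(f, z₀) = P(z₀)/Q'(z₀) with P(z) = 3*z^2, Q'(z) = 4*z^3 + 198*z:
  Res(f, 2*sqrt(7)*I) = (-84)/(172*sqrt(7)*I) = 3*sqrt(7)*I/43
  Res(f, sqrt(71)*I) = (-213)/(-86*sqrt(71)*I) = -3*sqrt(71)*I/86

Sum of residues: 3*I*(-sqrt(71) + 2*sqrt(7))/86
∫_{-∞}^{∞} f(x) dx = 2πi · (3*I*(-sqrt(71) + 2*sqrt(7))/86) = 3*pi*(-2*sqrt(7) + sqrt(71))/43

Final answer: 3*pi*(-2*sqrt(7) + sqrt(71))/43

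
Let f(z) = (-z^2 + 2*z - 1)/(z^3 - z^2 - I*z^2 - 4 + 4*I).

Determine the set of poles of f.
The singularities of f are the zeros of the denominator. Factoring,
  z^3 - z^2 - I*z^2 - 4 + 4*I = (z - 2)*(z + 1 + I)*(z - 2*I)
so the candidates are z = 2, z = -1 - I, z = 2*I.

Check the numerator P(z) = -z^2 + 2*z - 1 at each one:
  P(2) = -1 ≠ 0, so z = 2 is a (simple) pole.
  P(-1 - I) = -3 - 4*I ≠ 0, so z = -1 - I is a (simple) pole.
  P(2*I) = 3 + 4*I ≠ 0, so z = 2*I is a (simple) pole.

Poles of f: {-1 - I, 2*I, 2}

Final answer: {-1 - I, 2*I, 2}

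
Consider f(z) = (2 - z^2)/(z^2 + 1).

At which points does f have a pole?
The singularities of f are the zeros of the denominator. Factoring,
  z^2 + 1 = (z - I)*(z + I)
so the candidates are z = I, z = -I.

Check the numerator P(z) = 2 - z^2 at each one:
  P(I) = 3 ≠ 0, so z = I is a (simple) pole.
  P(-I) = 3 ≠ 0, so z = -I is a (simple) pole.

Poles of f: {-I, I}

Final answer: {-I, I}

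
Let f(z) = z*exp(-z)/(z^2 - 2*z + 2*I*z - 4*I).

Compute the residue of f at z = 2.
Write f(z) = P(z)/Q(z) with P(z) = z*exp(-z) and Q(z) = z^2 - 2*z + 2*I*z - 4*I.
The denominator factors as Q(z) = (z - 2)*(z + 2*I), so z = 2 is a simple zero of Q and P is analytic there; z = 2 is therefore a simple pole and
  Res(f, z₀) = P(z₀)/Q'(z₀).

Q'(z) = 2*z - 2 + 2*I, so Q'(2) = 2 + 2*I.
P(2) = 2*exp(-2).

Res(f, 2) = (2*exp(-2))/(2 + 2*I) = (1/2 - I/2)*exp(-2)

Final answer: (1/2 - I/2)*exp(-2)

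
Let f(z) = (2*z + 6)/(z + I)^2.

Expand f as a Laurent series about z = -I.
(6 - 2*I)/(z + I)^2 + 2/(z + I)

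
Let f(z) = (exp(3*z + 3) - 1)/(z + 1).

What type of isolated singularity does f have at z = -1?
removable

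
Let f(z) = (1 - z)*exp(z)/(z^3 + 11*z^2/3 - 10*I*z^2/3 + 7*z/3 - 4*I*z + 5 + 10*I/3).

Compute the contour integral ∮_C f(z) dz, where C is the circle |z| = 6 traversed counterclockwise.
By the residue theorem, ∮_C f(z) dz = 2πi · (sum of the residues of f at the poles inside |z| = 6).

The denominator factors as (z - 1/3 + 2*I/3)*(z + 2 - I)*(z + 2 - 3*I), so the singularities of f are simple poles at z = 1/3 - 2*I/3, z = -2 + I, z = -2 + 3*I.
  |1/3 - 2*I/3|² = 5/9 < 36 = 6², so this pole is inside the contour.
  |-2 + I|² = 5 < 36 = 6², so this pole is inside the contour.
  |-2 + 3*I|² = 13 < 36 = 6², so this pole is inside the contour.

With P(z) = (1 - z)*exp(z) and Q(z) = z^3 + 11*z^2/3 - 10*I*z^2/3 + 7*z/3 - 4*I*z + 5 + 10*I/3, each pole is simple, so Res(f, z₀) = P(z₀)/Q'(z₀) with Q'(z) = 3*z^2 + 22*z/3 - 20*I*z/3 + 7/3 - 4*I.
  Res(f, 1/3 - 2*I/3) = P(1/3 - 2*I/3)/Q'(1/3 - 2*I/3) = ((2/3 + 2*I/3)*exp(1/3 - 2*I/3))/(-2/3 - 112*I/9) = (-177/3145 + 159*I/3145)*exp(1/3 - 2*I/3)
  Res(f, -2 + I) = P(-2 + I)/Q'(-2 + I) = ((3 - I)*exp(-2 + I))/(10/3 + 14*I/3) = (6/37 - 39*I/74)*exp(-2 + I)
  Res(f, -2 + 3*I) = P(-2 + 3*I)/Q'(-2 + 3*I) = ((3 - 3*I)*exp(-2 + 3*I))/(-22/3 - 14*I/3) = (-9/85 + 81*I/170)*exp(-2 + 3*I)

Sum of residues inside C: (-9/85 + 81*I/170)*exp(-2 + 3*I) + (6/37 - 39*I/74)*exp(-2 + I) + (-177/3145 + 159*I/3145)*exp(1/3 - 2*I/3)
∮_C f(z) dz = 2πi · ((-9/85 + 81*I/170)*exp(-2 + 3*I) + (6/37 - 39*I/74)*exp(-2 + I) + (-177/3145 + 159*I/3145)*exp(1/3 - 2*I/3)) = pi*(-318/3145 - 354*I/3145)*exp(1/3 - 2*I/3) + pi*(-81/85 - 18*I/85)*exp(-2 + 3*I) + pi*(39/37 + 12*I/37)*exp(-2 + I)

Final answer: pi*(-318/3145 - 354*I/3145)*exp(1/3 - 2*I/3) + pi*(-81/85 - 18*I/85)*exp(-2 + 3*I) + pi*(39/37 + 12*I/37)*exp(-2 + I)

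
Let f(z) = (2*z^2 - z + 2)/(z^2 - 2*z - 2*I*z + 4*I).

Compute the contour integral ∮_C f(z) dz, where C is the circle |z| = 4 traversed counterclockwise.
By the residue theorem, ∮_C f(z) dz = 2πi · (sum of the residues of f at the poles inside |z| = 4).

The denominator factors as (z - 2*I)*(z - 2), so the singularities of f are simple poles at z = 2*I, z = 2.
  |2*I|² = 4 < 16 = 4², so this pole is inside the contour.
  |2|² = 4 < 16 = 4², so this pole is inside the contour.

With P(z) = 2*z^2 - z + 2 and Q(z) = z^2 - 2*z - 2*I*z + 4*I, each pole is simple, so Res(f, z₀) = P(z₀)/Q'(z₀) with Q'(z) = 2*z - 2 - 2*I.
  Res(f, 2*I) = P(2*I)/Q'(2*I) = (-6 - 2*I)/(-2 + 2*I) = 1 + 2*I
  Res(f, 2) = P(2)/Q'(2) = (8)/(2 - 2*I) = 2 + 2*I

Sum of residues inside C: 3 + 4*I
∮_C f(z) dz = 2πi · (3 + 4*I) = pi*(-8 + 6*I)

Final answer: pi*(-8 + 6*I)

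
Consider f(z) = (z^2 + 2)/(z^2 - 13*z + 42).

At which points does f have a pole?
The singularities of f are the zeros of the denominator. Factoring,
  z^2 - 13*z + 42 = (z - 7)*(z - 6)
so the candidates are z = 7, z = 6.

Check the numerator P(z) = z^2 + 2 at each one:
  P(7) = 51 ≠ 0, so z = 7 is a (simple) pole.
  P(6) = 38 ≠ 0, so z = 6 is a (simple) pole.

Poles of f: {6, 7}

Final answer: {6, 7}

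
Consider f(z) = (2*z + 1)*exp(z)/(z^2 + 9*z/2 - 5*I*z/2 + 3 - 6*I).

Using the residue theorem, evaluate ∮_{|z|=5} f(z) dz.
By the residue theorem, ∮_C f(z) dz = 2πi · (sum of the residues of f at the poles inside |z| = 5).

The denominator factors as (z + 3 - I)*(z + 3/2 - 3*I/2), so the singularities of f are simple poles at z = -3 + I, z = -3/2 + 3*I/2.
  |-3 + I|² = 10 < 25 = 5², so this pole is inside the contour.
  |-3/2 + 3*I/2|² = 9/2 < 25 = 5², so this pole is inside the contour.

With P(z) = (2*z + 1)*exp(z) and Q(z) = z^2 + 9*z/2 - 5*I*z/2 + 3 - 6*I, each pole is simple, so Res(f, z₀) = P(z₀)/Q'(z₀) with Q'(z) = 2*z + 9/2 - 5*I/2.
  Res(f, -3 + I) = P(-3 + I)/Q'(-3 + I) = ((-5 + 2*I)*exp(-3 + I))/(-3/2 - I/2) = (13/5 - 11*I/5)*exp(-3 + I)
  Res(f, -3/2 + 3*I/2) = P(-3/2 + 3*I/2)/Q'(-3/2 + 3*I/2) = ((-2 + 3*I)*exp(-3/2 + 3*I/2))/(3/2 + I/2) = (-3/5 + 11*I/5)*exp(-3/2 + 3*I/2)

Sum of residues inside C: (-3/5 + 11*I/5)*exp(-3/2 + 3*I/2) + (13/5 - 11*I/5)*exp(-3 + I)
∮_C f(z) dz = 2πi · ((-3/5 + 11*I/5)*exp(-3/2 + 3*I/2) + (13/5 - 11*I/5)*exp(-3 + I)) = pi*(-22/5 - 6*I/5)*exp(-3/2 + 3*I/2) + pi*(22/5 + 26*I/5)*exp(-3 + I)

Final answer: pi*(-22/5 - 6*I/5)*exp(-3/2 + 3*I/2) + pi*(22/5 + 26*I/5)*exp(-3 + I)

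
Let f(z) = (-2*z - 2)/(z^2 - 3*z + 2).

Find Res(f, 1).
4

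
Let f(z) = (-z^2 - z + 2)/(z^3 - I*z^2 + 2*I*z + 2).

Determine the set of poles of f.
The singularities of f are the zeros of the denominator. Factoring,
  z^3 - I*z^2 + 2*I*z + 2 = (z - I)*(z + 1 - I)*(z - 1 + I)
so the candidates are z = I, z = -1 + I, z = 1 - I.

Check the numerator P(z) = -z^2 - z + 2 at each one:
  P(I) = 3 - I ≠ 0, so z = I is a (simple) pole.
  P(-1 + I) = 3 + I ≠ 0, so z = -1 + I is a (simple) pole.
  P(1 - I) = 1 + 3*I ≠ 0, so z = 1 - I is a (simple) pole.

Poles of f: {-1 + I, I, 1 - I}

Final answer: {-1 + I, I, 1 - I}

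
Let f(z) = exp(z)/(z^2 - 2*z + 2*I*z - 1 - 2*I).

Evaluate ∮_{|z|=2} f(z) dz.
By the residue theorem, ∮_C f(z) dz = 2πi · (sum of the residues of f at the poles inside |z| = 2).

The denominator factors as (z + I)*(z - 2 + I), so the singularities of f are simple poles at z = -I, z = 2 - I.
  |-I|² = 1 < 4 = 2², so this pole is inside the contour.
  |2 - I|² = 5 > 4 = 2², so this pole is outside the contour.

With P(z) = exp(z) and Q(z) = z^2 - 2*z + 2*I*z - 1 - 2*I, each pole is simple, so Res(f, z₀) = P(z₀)/Q'(z₀) with Q'(z) = 2*z - 2 + 2*I.
  Res(f, -I) = P(-I)/Q'(-I) = (exp(-I))/(-2) = -exp(-I)/2

∮_C f(z) dz = 2πi · (-exp(-I)/2) = -I*pi*exp(-I)

Final answer: -I*pi*exp(-I)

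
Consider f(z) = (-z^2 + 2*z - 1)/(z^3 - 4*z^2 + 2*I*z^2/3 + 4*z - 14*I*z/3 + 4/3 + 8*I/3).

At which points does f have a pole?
The singularities of f are the zeros of the denominator. Factoring,
  z^3 - 4*z^2 + 2*I*z^2/3 + 4*z - 14*I*z/3 + 4/3 + 8*I/3 = (z - 3 - I)*(z - 1 + I)*(z + 2*I/3)
so the candidates are z = 3 + I, z = 1 - I, z = -2*I/3.

Check the numerator P(z) = -z^2 + 2*z - 1 at each one:
  P(3 + I) = -3 - 4*I ≠ 0, so z = 3 + I is a (simple) pole.
  P(1 - I) = 1 ≠ 0, so z = 1 - I is a (simple) pole.
  P(-2*I/3) = -5/9 - 4*I/3 ≠ 0, so z = -2*I/3 is a (simple) pole.

Poles of f: {-2*I/3, 1 - I, 3 + I}

Final answer: {-2*I/3, 1 - I, 3 + I}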